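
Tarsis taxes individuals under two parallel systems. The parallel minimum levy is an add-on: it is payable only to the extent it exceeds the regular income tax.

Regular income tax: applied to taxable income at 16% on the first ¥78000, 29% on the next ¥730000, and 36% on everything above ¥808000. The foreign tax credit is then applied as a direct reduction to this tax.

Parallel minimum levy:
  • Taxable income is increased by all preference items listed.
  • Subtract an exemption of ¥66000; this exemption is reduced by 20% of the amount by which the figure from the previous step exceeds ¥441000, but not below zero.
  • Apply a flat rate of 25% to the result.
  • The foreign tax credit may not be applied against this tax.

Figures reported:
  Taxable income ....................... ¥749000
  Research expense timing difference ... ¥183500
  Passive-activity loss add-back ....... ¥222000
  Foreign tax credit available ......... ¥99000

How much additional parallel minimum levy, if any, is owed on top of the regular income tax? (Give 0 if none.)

Parallel minimum levy:
  Adjusted income: ¥749000 + ¥183500 + ¥222000 = ¥1154500
  Exemption: 20% × (¥1154500 − ¥441000) = ¥142700 ≥ ¥66000, so the exemption is fully phased out
  Base: ¥1154500 − ¥0 = ¥1154500
  ¥1154500 × 25% = ¥288625

Regular income tax:
  ¥78000 × 16% = ¥12480
  ¥671000 × 29% = ¥194590
  → ¥207070
  Less foreign tax credit ¥99000 → ¥108070

Excess of parallel minimum levy over regular income tax: ¥288625 − ¥108070 = ¥180555.

¥180555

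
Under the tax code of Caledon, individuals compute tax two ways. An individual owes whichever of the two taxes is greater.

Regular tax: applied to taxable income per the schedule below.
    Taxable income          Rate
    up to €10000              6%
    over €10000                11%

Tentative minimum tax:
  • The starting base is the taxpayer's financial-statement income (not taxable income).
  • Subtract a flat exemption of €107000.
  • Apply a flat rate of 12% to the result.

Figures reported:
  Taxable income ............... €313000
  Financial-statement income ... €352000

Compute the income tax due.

Regular tax:
  €10000 × 6% = €600
  €303000 × 11% = €33330
  → €33930

Tentative minimum tax:
  Base (financial-statement income): €352000
  Less exemption €107000 → base €245000
  €245000 × 12% = €29400

€33930 > €29400, so the regular tax governs.

€33930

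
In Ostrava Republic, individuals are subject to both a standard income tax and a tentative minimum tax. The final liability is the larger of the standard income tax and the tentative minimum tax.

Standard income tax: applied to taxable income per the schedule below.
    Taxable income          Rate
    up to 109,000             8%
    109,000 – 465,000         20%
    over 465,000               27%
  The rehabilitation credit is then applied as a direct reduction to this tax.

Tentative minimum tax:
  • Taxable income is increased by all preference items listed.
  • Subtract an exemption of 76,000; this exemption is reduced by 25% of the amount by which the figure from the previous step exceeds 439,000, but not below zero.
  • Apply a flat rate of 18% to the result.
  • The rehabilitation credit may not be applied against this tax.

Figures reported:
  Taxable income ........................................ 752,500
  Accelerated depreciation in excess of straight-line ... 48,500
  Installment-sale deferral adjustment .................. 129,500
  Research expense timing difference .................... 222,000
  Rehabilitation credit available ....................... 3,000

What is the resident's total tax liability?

Standard income tax:
  109,000 × 8% = 8,720
  356,000 × 20% = 71,200
  287,500 × 27% = 77,625
  → 157,545
  Less rehabilitation credit 3,000 → 154,545

Tentative minimum tax:
  Adjusted income: 752,500 + 48,500 + 129,500 + 222,000 = 1,152,500
  Exemption: 25% × (1,152,500 − 439,000) = 178,375 ≥ 76,000, so the exemption is fully phased out
  Base: 1,152,500 − 0 = 1,152,500
  1,152,500 × 18% = 207,450

207,450 > 154,545, so the tentative minimum tax is the binding amount.

207,450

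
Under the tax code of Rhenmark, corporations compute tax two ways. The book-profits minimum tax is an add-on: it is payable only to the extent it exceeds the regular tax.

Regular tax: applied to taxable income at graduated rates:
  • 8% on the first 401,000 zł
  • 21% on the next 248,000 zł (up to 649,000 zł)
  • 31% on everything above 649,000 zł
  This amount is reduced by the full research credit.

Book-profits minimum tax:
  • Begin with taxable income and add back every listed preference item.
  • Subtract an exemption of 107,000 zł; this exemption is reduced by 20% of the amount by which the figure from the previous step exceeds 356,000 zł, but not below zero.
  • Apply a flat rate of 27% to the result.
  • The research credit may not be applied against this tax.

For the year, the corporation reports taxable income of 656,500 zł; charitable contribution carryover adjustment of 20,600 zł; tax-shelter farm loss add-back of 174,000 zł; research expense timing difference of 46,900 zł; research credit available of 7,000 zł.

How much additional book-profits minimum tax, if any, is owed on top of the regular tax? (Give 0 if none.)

Book-profits minimum tax:
  Adjusted income: 656,500 zł + 20,600 zł + 174,000 zł + 46,900 zł = 898,000 zł
  Exemption: 20% × (898,000 zł − 356,000 zł) = 108,400 zł ≥ 107,000 zł, so the exemption is fully phased out
  Base: 898,000 zł − 0 zł = 898,000 zł
  898,000 zł × 27% = 242,460 zł

Regular tax:
  401,000 zł × 8% = 32,080 zł
  248,000 zł × 21% = 52,080 zł
  7,500 zł × 31% = 2,325 zł
  → 86,485 zł
  Less research credit 7,000 zł → 79,485 zł

Excess of book-profits minimum tax over regular tax: 242,460 zł − 79,485 zł = 162,975 zł.

162,975 zł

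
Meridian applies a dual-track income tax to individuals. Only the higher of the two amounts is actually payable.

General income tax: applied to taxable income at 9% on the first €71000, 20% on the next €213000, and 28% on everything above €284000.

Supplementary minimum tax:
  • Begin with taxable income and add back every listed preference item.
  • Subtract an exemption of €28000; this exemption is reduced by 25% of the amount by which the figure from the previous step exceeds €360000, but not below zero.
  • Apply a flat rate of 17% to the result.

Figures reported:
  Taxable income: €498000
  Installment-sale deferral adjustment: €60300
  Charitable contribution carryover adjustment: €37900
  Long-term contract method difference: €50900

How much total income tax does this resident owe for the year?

€110007

Supplementary minimum tax:
  Adjusted income: €498000 + €60300 + €37900 + €50900 = €647100
  Exemption: 25% × (€647100 − €360000) = €71775 ≥ €28000, so the exemption is fully phased out
  Base: €647100 − €0 = €647100
  €647100 × 17% = €110007

General income tax:
  €71000 × 9% = €6390
  €213000 × 20% = €42600
  €214000 × 28% = €59920
  → €108910

€110007 > €108910, so the supplementary minimum tax is the binding amount.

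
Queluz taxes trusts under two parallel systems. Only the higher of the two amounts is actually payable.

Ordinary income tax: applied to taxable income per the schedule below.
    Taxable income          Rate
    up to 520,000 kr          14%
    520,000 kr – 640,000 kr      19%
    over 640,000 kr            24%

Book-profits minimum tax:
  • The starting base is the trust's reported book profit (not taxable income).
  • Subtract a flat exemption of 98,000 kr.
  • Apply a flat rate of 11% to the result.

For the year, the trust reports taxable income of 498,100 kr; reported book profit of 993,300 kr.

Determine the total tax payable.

98,483 kr

Ordinary income tax:
  498,100 kr × 14% = 69,734 kr

Book-profits minimum tax:
  Base (reported book profit): 993,300 kr
  Less exemption 98,000 kr → base 895,300 kr
  895,300 kr × 11% = 98,483 kr

98,483 kr > 69,734 kr, so the book-profits minimum tax is the binding amount.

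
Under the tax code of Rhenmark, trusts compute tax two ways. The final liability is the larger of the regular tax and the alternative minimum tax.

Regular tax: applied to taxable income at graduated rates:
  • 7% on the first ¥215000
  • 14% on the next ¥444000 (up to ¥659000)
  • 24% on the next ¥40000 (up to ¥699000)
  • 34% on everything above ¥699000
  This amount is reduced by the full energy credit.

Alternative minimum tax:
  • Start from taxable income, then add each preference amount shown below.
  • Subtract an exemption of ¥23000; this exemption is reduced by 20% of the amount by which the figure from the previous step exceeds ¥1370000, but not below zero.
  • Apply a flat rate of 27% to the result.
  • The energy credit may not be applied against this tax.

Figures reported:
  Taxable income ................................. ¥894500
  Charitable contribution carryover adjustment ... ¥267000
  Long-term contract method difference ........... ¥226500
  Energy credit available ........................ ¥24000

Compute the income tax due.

Regular tax:
  ¥215000 × 7% = ¥15050
  ¥444000 × 14% = ¥62160
  ¥40000 × 24% = ¥9600
  ¥195500 × 34% = ¥66470
  → ¥153280
  Less energy credit ¥24000 → ¥129280

Alternative minimum tax:
  Adjusted income: ¥894500 + ¥267000 + ¥226500 = ¥1388000
  Exemption: ¥23000 − 20% × (¥1388000 − ¥1370000) = ¥23000 − ¥3600 = ¥19400
  Base: ¥1388000 − ¥19400 = ¥1368600
  ¥1368600 × 27% = ¥369522

¥369522 > ¥129280, so the alternative minimum tax is the binding amount.

¥369522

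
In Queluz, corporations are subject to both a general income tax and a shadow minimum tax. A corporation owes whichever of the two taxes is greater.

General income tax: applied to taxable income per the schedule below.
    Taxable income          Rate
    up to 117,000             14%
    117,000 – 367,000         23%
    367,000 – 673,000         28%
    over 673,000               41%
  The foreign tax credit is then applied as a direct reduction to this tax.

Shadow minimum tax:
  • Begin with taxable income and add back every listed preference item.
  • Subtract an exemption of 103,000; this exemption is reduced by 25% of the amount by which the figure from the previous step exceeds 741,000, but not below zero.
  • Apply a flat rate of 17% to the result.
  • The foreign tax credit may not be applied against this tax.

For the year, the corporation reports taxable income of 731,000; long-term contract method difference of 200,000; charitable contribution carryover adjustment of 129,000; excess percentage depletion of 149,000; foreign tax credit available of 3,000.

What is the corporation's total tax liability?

General income tax:
  117,000 × 14% = 16,380
  250,000 × 23% = 57,500
  306,000 × 28% = 85,680
  58,000 × 41% = 23,780
  → 183,340
  Less foreign tax credit 3,000 → 180,340

Shadow minimum tax:
  Adjusted income: 731,000 + 200,000 + 129,000 + 149,000 = 1,209,000
  Exemption: 25% × (1,209,000 − 741,000) = 117,000 ≥ 103,000, so the exemption is fully phased out
  Base: 1,209,000 − 0 = 1,209,000
  1,209,000 × 17% = 205,530

205,530 > 180,340, so the shadow minimum tax is the binding amount.

205,530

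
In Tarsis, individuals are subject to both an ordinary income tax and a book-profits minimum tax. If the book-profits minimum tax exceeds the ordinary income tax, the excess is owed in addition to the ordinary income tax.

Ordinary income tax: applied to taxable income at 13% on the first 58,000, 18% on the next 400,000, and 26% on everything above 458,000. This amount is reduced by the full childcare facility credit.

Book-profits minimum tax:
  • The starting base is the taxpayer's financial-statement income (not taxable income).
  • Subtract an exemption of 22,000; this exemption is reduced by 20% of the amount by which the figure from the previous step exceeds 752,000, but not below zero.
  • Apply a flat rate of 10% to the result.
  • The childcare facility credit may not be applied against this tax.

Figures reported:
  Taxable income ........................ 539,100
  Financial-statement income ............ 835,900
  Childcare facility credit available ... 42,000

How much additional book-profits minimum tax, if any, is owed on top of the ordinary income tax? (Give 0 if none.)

Ordinary income tax:
  58,000 × 13% = 7,540
  400,000 × 18% = 72,000
  81,100 × 26% = 21,086
  → 100,626
  Less childcare facility credit 42,000 → 58,626

Book-profits minimum tax:
  Base (financial-statement income): 835,900
  Exemption: 22,000 − 20% × (835,900 − 752,000) = 22,000 − 16,780 = 5,220
  Base: 835,900 − 5,220 = 830,680
  830,680 × 10% = 83,068

Excess of book-profits minimum tax over ordinary income tax: 83,068 − 58,626 = 24,442.

24,442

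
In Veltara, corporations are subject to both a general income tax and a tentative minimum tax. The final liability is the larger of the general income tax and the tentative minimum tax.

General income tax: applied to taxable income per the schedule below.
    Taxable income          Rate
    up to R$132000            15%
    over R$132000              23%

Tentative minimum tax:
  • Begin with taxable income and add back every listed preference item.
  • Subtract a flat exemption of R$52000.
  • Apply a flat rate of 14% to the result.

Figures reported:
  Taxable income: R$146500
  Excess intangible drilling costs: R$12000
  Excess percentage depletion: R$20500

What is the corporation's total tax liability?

Tentative minimum tax:
  Adjusted income: R$146500 + R$12000 + R$20500 = R$179000
  Less exemption R$52000 → base R$127000
  R$127000 × 14% = R$17780

General income tax:
  R$132000 × 15% = R$19800
  R$14500 × 23% = R$3335
  → R$23135

R$23135 > R$17780, so the general income tax governs.

R$23135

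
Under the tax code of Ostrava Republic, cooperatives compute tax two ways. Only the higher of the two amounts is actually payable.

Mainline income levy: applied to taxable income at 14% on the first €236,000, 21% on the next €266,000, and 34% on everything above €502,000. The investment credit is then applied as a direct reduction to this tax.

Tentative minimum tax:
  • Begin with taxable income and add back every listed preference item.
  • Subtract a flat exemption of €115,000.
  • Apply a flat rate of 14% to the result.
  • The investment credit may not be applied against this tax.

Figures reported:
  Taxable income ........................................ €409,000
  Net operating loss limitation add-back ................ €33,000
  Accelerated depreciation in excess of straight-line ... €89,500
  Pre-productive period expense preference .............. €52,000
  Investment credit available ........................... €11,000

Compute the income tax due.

Mainline income levy:
  €236,000 × 14% = €33,040
  €173,000 × 21% = €36,330
  → €69,370
  Less investment credit €11,000 → €58,370

Tentative minimum tax:
  Adjusted income: €409,000 + €33,000 + €89,500 + €52,000 = €583,500
  Less exemption €115,000 → base €468,500
  €468,500 × 14% = €65,590

€65,590 > €58,370, so the tentative minimum tax is the binding amount.

€65,590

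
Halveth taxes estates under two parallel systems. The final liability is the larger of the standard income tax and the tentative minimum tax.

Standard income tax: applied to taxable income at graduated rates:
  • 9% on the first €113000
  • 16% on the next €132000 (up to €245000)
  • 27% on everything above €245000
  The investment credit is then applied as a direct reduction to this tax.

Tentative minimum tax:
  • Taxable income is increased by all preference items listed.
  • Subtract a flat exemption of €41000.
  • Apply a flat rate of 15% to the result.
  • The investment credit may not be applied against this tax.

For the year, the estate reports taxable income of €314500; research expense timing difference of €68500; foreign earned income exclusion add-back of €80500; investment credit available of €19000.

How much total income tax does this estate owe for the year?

€63375

Tentative minimum tax:
  Adjusted income: €314500 + €68500 + €80500 = €463500
  Less exemption €41000 → base €422500
  €422500 × 15% = €63375

Standard income tax:
  €113000 × 9% = €10170
  €132000 × 16% = €21120
  €69500 × 27% = €18765
  → €50055
  Less investment credit €19000 → €31055

€63375 > €31055, so the tentative minimum tax is the binding amount.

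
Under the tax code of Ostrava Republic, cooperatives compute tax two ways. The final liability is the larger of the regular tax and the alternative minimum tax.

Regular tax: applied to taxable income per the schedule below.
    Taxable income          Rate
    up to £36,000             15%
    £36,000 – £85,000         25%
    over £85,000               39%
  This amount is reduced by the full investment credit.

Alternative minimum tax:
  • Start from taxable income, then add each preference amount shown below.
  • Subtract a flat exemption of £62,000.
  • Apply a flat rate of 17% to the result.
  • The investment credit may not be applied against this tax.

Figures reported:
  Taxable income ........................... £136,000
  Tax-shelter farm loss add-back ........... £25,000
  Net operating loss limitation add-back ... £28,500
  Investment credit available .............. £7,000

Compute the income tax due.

Alternative minimum tax:
  Adjusted income: £136,000 + £25,000 + £28,500 = £189,500
  Less exemption £62,000 → base £127,500
  £127,500 × 17% = £21,675

Regular tax:
  £36,000 × 15% = £5,400
  £49,000 × 25% = £12,250
  £51,000 × 39% = £19,890
  → £37,540
  Less investment credit £7,000 → £30,540

£30,540 > £21,675, so the regular tax governs.

£30,540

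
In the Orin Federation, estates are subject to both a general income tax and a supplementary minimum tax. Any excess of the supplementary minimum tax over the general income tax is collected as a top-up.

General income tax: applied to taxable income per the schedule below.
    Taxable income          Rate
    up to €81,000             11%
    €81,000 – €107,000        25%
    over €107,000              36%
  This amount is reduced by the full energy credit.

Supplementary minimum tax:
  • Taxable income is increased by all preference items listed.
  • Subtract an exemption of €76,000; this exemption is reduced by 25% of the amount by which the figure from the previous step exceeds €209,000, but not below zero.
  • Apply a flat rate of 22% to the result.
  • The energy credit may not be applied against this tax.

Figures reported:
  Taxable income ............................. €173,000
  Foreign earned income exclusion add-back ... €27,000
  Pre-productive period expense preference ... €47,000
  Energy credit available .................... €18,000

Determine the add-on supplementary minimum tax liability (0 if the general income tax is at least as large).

€18,540

Supplementary minimum tax:
  Adjusted income: €173,000 + €27,000 + €47,000 = €247,000
  Exemption: €76,000 − 25% × (€247,000 − €209,000) = €76,000 − €9,500 = €66,500
  Base: €247,000 − €66,500 = €180,500
  €180,500 × 22% = €39,710

General income tax:
  €81,000 × 11% = €8,910
  €26,000 × 25% = €6,500
  €66,000 × 36% = €23,760
  → €39,170
  Less energy credit €18,000 → €21,170

Excess of supplementary minimum tax over general income tax: €39,710 − €21,170 = €18,540.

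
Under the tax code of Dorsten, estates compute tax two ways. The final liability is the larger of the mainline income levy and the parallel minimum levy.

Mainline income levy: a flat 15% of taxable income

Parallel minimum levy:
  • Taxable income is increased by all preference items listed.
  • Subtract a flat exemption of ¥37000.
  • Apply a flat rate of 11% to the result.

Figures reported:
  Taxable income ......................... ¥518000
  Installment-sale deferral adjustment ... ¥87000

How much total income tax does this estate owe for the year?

Mainline income levy:
  ¥518000 × 15% = ¥77700

Parallel minimum levy:
  Adjusted income: ¥518000 + ¥87000 = ¥605000
  Less exemption ¥37000 → base ¥568000
  ¥568000 × 11% = ¥62480

¥77700 > ¥62480, so the mainline income levy governs.

¥77700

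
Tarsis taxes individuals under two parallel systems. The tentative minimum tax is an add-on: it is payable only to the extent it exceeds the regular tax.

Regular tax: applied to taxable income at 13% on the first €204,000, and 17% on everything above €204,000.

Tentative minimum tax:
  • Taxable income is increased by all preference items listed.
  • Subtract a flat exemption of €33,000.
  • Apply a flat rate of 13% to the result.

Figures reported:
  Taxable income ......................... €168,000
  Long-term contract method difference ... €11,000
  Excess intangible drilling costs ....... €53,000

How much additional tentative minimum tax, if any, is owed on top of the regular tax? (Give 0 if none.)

Tentative minimum tax:
  Adjusted income: €168,000 + €11,000 + €53,000 = €232,000
  Less exemption €33,000 → base €199,000
  €199,000 × 13% = €25,870

Regular tax:
  €168,000 × 13% = €21,840

Excess of tentative minimum tax over regular tax: €25,870 − €21,840 = €4,030.

€4,030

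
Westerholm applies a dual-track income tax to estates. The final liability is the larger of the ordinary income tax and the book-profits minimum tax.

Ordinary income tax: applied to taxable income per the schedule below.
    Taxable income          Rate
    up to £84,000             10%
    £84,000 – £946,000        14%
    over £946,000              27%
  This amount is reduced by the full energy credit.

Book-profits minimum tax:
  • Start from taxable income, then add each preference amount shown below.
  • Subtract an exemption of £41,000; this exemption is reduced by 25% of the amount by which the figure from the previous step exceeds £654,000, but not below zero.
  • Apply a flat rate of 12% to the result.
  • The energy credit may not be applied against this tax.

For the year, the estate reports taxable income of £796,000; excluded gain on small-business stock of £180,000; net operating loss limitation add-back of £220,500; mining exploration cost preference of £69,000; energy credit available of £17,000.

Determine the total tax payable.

Ordinary income tax:
  £84,000 × 10% = £8,400
  £712,000 × 14% = £99,680
  → £108,080
  Less energy credit £17,000 → £91,080

Book-profits minimum tax:
  Adjusted income: £796,000 + £180,000 + £220,500 + £69,000 = £1,265,500
  Exemption: 25% × (£1,265,500 − £654,000) = £152,875 ≥ £41,000, so the exemption is fully phased out
  Base: £1,265,500 − £0 = £1,265,500
  £1,265,500 × 12% = £151,860

£151,860 > £91,080, so the book-profits minimum tax is the binding amount.

£151,860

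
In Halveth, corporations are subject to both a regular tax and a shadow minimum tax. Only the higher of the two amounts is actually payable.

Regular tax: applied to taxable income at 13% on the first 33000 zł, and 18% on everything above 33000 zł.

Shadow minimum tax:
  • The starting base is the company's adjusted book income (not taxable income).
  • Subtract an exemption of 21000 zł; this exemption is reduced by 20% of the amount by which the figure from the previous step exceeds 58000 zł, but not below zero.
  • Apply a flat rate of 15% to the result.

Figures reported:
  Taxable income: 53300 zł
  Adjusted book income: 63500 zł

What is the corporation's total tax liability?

7944 zł

Shadow minimum tax:
  Base (adjusted book income): 63500 zł
  Exemption: 21000 zł − 20% × (63500 zł − 58000 zł) = 21000 zł − 1100 zł = 19900 zł
  Base: 63500 zł − 19900 zł = 43600 zł
  43600 zł × 15% = 6540 zł

Regular tax:
  33000 zł × 13% = 4290 zł
  20300 zł × 18% = 3654 zł
  → 7944 zł

7944 zł > 6540 zł, so the regular tax governs.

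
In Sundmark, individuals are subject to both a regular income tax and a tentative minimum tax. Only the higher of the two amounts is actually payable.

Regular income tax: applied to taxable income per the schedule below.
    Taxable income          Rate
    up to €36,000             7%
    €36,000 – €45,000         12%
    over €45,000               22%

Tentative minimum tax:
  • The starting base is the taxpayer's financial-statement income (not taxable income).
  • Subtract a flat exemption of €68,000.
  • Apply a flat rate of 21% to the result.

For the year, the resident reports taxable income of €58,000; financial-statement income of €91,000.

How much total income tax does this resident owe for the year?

€6,460

Tentative minimum tax:
  Base (financial-statement income): €91,000
  Less exemption €68,000 → base €23,000
  €23,000 × 21% = €4,830

Regular income tax:
  €36,000 × 7% = €2,520
  €9,000 × 12% = €1,080
  €13,000 × 22% = €2,860
  → €6,460

€6,460 > €4,830, so the regular income tax governs.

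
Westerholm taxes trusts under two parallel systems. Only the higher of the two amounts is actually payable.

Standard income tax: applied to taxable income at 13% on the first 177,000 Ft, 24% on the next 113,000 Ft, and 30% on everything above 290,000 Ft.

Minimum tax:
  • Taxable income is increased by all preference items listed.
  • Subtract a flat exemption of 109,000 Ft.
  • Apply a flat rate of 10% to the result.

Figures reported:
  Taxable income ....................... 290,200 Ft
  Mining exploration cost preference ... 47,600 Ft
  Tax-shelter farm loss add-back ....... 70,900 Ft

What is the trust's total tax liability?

Standard income tax:
  177,000 Ft × 13% = 23,010 Ft
  113,000 Ft × 24% = 27,120 Ft
  200 Ft × 30% = 60 Ft
  → 50,190 Ft

Minimum tax:
  Adjusted income: 290,200 Ft + 47,600 Ft + 70,900 Ft = 408,700 Ft
  Less exemption 109,000 Ft → base 299,700 Ft
  299,700 Ft × 10% = 29,970 Ft

50,190 Ft > 29,970 Ft, so the standard income tax governs.

50,190 Ft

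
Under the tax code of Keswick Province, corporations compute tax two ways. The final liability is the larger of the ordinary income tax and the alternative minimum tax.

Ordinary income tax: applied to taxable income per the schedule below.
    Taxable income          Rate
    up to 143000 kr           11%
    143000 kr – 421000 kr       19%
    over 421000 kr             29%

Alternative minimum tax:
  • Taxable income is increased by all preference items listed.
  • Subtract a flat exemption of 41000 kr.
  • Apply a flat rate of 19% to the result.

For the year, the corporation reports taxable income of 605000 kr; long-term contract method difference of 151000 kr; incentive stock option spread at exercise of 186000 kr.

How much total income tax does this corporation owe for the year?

Alternative minimum tax:
  Adjusted income: 605000 kr + 151000 kr + 186000 kr = 942000 kr
  Less exemption 41000 kr → base 901000 kr
  901000 kr × 19% = 171190 kr

Ordinary income tax:
  143000 kr × 11% = 15730 kr
  278000 kr × 19% = 52820 kr
  184000 kr × 29% = 53360 kr
  → 121910 kr

171190 kr > 121910 kr, so the alternative minimum tax is the binding amount.

171190 kr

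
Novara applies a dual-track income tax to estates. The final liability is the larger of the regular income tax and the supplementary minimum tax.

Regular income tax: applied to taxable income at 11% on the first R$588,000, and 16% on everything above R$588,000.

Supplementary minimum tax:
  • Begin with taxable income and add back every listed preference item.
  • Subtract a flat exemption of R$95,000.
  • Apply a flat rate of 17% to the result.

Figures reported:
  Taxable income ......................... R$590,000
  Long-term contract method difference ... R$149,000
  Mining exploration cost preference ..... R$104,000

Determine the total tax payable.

R$127,160

Regular income tax:
  R$588,000 × 11% = R$64,680
  R$2,000 × 16% = R$320
  → R$65,000

Supplementary minimum tax:
  Adjusted income: R$590,000 + R$149,000 + R$104,000 = R$843,000
  Less exemption R$95,000 → base R$748,000
  R$748,000 × 17% = R$127,160

R$127,160 > R$65,000, so the supplementary minimum tax is the binding amount.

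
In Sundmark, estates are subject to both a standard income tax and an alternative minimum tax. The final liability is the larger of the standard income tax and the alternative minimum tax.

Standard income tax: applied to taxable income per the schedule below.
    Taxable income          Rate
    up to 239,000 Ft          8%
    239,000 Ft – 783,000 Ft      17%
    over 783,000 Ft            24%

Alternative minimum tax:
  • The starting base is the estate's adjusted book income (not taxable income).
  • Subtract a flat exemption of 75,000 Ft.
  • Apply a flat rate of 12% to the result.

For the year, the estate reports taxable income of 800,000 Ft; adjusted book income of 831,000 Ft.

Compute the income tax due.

115,680 Ft

Standard income tax:
  239,000 Ft × 8% = 19,120 Ft
  544,000 Ft × 17% = 92,480 Ft
  17,000 Ft × 24% = 4,080 Ft
  → 115,680 Ft

Alternative minimum tax:
  Base (adjusted book income): 831,000 Ft
  Less exemption 75,000 Ft → base 756,000 Ft
  756,000 Ft × 12% = 90,720 Ft

115,680 Ft > 90,720 Ft, so the standard income tax governs.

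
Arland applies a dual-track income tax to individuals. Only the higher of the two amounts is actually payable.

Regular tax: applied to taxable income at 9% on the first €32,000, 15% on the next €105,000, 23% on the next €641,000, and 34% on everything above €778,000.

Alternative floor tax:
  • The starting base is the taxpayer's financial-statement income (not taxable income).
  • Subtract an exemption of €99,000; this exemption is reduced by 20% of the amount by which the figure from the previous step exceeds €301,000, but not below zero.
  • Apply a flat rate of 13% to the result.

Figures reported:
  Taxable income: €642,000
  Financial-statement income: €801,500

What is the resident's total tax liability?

Alternative floor tax:
  Base (financial-statement income): €801,500
  Exemption: 20% × (€801,500 − €301,000) = €100,100 ≥ €99,000, so the exemption is fully phased out
  Base: €801,500 − €0 = €801,500
  €801,500 × 13% = €104,195

Regular tax:
  €32,000 × 9% = €2,880
  €105,000 × 15% = €15,750
  €505,000 × 23% = €116,150
  → €134,780

€134,780 > €104,195, so the regular tax governs.

€134,780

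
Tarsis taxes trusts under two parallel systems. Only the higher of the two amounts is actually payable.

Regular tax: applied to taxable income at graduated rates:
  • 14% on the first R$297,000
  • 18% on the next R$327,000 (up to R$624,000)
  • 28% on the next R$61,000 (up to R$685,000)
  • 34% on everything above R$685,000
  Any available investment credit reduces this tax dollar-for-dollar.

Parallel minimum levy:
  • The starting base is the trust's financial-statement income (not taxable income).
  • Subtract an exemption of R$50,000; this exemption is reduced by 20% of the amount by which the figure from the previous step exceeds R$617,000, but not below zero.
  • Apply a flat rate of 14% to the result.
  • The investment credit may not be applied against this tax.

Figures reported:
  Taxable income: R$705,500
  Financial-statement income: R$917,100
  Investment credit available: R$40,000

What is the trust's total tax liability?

Regular tax:
  R$297,000 × 14% = R$41,580
  R$327,000 × 18% = R$58,860
  R$61,000 × 28% = R$17,080
  R$20,500 × 34% = R$6,970
  → R$124,490
  Less investment credit R$40,000 → R$84,490

Parallel minimum levy:
  Base (financial-statement income): R$917,100
  Exemption: 20% × (R$917,100 − R$617,000) = R$60,020 ≥ R$50,000, so the exemption is fully phased out
  Base: R$917,100 − R$0 = R$917,100
  R$917,100 × 14% = R$128,394

R$128,394 > R$84,490, so the parallel minimum levy is the binding amount.

R$128,394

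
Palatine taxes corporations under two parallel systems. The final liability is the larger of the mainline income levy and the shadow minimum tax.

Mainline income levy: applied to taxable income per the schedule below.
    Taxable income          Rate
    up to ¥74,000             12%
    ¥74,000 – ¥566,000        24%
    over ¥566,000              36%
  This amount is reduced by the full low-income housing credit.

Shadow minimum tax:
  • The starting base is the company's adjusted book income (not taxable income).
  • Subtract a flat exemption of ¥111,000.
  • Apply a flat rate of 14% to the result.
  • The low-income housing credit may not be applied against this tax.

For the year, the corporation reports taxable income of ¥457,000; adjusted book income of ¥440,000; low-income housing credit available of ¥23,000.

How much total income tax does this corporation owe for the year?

¥77,800

Mainline income levy:
  ¥74,000 × 12% = ¥8,880
  ¥383,000 × 24% = ¥91,920
  → ¥100,800
  Less low-income housing credit ¥23,000 → ¥77,800

Shadow minimum tax:
  Base (adjusted book income): ¥440,000
  Less exemption ¥111,000 → base ¥329,000
  ¥329,000 × 14% = ¥46,060

¥77,800 > ¥46,060, so the mainline income levy governs.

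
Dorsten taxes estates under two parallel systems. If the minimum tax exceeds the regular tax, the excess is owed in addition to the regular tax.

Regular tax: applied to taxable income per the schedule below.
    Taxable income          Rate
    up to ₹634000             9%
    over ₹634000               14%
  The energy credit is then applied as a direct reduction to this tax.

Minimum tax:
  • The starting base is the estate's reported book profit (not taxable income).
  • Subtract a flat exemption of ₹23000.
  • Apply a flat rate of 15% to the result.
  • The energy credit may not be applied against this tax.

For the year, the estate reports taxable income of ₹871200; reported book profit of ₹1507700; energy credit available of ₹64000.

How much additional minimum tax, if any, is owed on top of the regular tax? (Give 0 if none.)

Regular tax:
  ₹634000 × 9% = ₹57060
  ₹237200 × 14% = ₹33208
  → ₹90268
  Less energy credit ₹64000 → ₹26268

Minimum tax:
  Base (reported book profit): ₹1507700
  Less exemption ₹23000 → base ₹1484700
  ₹1484700 × 15% = ₹222705

Excess of minimum tax over regular tax: ₹222705 − ₹26268 = ₹196437.

₹196437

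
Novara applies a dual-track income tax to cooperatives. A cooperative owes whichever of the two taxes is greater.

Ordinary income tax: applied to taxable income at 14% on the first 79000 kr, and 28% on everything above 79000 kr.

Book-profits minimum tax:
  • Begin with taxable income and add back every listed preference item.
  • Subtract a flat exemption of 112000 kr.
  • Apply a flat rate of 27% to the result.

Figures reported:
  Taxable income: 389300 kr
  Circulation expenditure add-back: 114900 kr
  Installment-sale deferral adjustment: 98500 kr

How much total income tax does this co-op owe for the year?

Ordinary income tax:
  79000 kr × 14% = 11060 kr
  310300 kr × 28% = 86884 kr
  → 97944 kr

Book-profits minimum tax:
  Adjusted income: 389300 kr + 114900 kr + 98500 kr = 602700 kr
  Less exemption 112000 kr → base 490700 kr
  490700 kr × 27% = 132489 kr

132489 kr > 97944 kr, so the book-profits minimum tax is the binding amount.

132489 kr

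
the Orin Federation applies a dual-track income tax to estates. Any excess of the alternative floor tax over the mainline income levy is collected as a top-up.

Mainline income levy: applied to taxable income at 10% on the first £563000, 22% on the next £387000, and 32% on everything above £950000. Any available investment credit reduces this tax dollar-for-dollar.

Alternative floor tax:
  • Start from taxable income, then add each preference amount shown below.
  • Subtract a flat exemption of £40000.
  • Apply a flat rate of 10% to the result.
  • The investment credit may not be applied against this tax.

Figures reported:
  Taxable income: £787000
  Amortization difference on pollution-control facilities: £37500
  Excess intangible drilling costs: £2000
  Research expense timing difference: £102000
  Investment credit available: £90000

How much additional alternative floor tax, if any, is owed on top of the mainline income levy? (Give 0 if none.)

£73270

Alternative floor tax:
  Adjusted income: £787000 + £37500 + £2000 + £102000 = £928500
  Less exemption £40000 → base £888500
  £888500 × 10% = £88850

Mainline income levy:
  £563000 × 10% = £56300
  £224000 × 22% = £49280
  → £105580
  Less investment credit £90000 → £15580

Excess of alternative floor tax over mainline income levy: £88850 − £15580 = £73270.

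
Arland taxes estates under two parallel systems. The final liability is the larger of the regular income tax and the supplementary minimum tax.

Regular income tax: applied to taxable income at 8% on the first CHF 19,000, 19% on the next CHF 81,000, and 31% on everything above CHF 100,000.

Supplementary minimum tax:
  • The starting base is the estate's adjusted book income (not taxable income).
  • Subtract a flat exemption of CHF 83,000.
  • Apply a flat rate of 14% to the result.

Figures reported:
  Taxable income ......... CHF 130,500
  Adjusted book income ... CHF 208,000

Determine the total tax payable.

Supplementary minimum tax:
  Base (adjusted book income): CHF 208,000
  Less exemption CHF 83,000 → base CHF 125,000
  CHF 125,000 × 14% = CHF 17,500

Regular income tax:
  CHF 19,000 × 8% = CHF 1,520
  CHF 81,000 × 19% = CHF 15,390
  CHF 30,500 × 31% = CHF 9,455
  → CHF 26,365

CHF 26,365 > CHF 17,500, so the regular income tax governs.

CHF 26,365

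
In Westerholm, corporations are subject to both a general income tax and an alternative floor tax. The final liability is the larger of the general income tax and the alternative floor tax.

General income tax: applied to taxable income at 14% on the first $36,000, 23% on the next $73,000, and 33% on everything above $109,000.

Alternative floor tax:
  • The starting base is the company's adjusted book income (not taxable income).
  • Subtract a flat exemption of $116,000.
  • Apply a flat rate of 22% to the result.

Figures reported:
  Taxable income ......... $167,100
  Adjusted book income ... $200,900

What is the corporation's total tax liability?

Alternative floor tax:
  Base (adjusted book income): $200,900
  Less exemption $116,000 → base $84,900
  $84,900 × 22% = $18,678

General income tax:
  $36,000 × 14% = $5,040
  $73,000 × 23% = $16,790
  $58,100 × 33% = $19,173
  → $41,003

$41,003 > $18,678, so the general income tax governs.

$41,003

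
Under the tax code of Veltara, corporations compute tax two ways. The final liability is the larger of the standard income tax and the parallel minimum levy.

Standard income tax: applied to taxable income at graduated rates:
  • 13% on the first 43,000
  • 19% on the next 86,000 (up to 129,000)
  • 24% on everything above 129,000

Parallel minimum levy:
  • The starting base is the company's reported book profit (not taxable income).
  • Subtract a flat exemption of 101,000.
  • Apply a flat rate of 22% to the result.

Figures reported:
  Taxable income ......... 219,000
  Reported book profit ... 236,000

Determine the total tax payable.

43,530

Parallel minimum levy:
  Base (reported book profit): 236,000
  Less exemption 101,000 → base 135,000
  135,000 × 22% = 29,700

Standard income tax:
  43,000 × 13% = 5,590
  86,000 × 19% = 16,340
  90,000 × 24% = 21,600
  → 43,530

43,530 > 29,700, so the standard income tax governs.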